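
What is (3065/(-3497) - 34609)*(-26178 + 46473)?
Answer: -2456318827710/3497 ≈ -7.0241e+8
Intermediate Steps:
(3065/(-3497) - 34609)*(-26178 + 46473) = (3065*(-1/3497) - 34609)*20295 = (-3065/3497 - 34609)*20295 = -121030738/3497*20295 = -2456318827710/3497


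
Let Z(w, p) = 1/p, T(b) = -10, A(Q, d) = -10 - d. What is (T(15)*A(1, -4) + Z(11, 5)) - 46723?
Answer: -233314/5 ≈ -46663.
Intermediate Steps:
(T(15)*A(1, -4) + Z(11, 5)) - 46723 = (-10*(-10 - 1*(-4)) + 1/5) - 46723 = (-10*(-10 + 4) + ⅕) - 46723 = (-10*(-6) + ⅕) - 46723 = (60 + ⅕) - 46723 = 301/5 - 46723 = -233314/5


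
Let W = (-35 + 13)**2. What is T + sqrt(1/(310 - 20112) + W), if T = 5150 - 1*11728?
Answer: -6578 + sqrt(189785674934)/19802 ≈ -6556.0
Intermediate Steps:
T = -6578 (T = 5150 - 11728 = -6578)
W = 484 (W = (-22)**2 = 484)
T + sqrt(1/(310 - 20112) + W) = -6578 + sqrt(1/(310 - 20112) + 484) = -6578 + sqrt(1/(-19802) + 484) = -6578 + sqrt(-1/19802 + 484) = -6578 + sqrt(9584167/19802) = -6578 + sqrt(189785674934)/19802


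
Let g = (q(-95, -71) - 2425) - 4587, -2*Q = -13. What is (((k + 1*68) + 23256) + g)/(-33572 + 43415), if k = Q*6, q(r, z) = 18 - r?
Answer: 5488/3281 ≈ 1.6727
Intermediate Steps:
Q = 13/2 (Q = -½*(-13) = 13/2 ≈ 6.5000)
k = 39 (k = (13/2)*6 = 39)
g = -6899 (g = ((18 - 1*(-95)) - 2425) - 4587 = ((18 + 95) - 2425) - 4587 = (113 - 2425) - 4587 = -2312 - 4587 = -6899)
(((k + 1*68) + 23256) + g)/(-33572 + 43415) = (((39 + 1*68) + 23256) - 6899)/(-33572 + 43415) = (((39 + 68) + 23256) - 6899)/9843 = ((107 + 23256) - 6899)*(1/9843) = (23363 - 6899)*(1/9843) = 16464*(1/9843) = 5488/3281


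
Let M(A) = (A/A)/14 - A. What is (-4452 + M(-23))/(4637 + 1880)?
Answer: -62005/91238 ≈ -0.67960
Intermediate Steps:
M(A) = 1/14 - A (M(A) = 1*(1/14) - A = 1/14 - A)
(-4452 + M(-23))/(4637 + 1880) = (-4452 + (1/14 - 1*(-23)))/(4637 + 1880) = (-4452 + (1/14 + 23))/6517 = (-4452 + 323/14)*(1/6517) = -62005/14*1/6517 = -62005/91238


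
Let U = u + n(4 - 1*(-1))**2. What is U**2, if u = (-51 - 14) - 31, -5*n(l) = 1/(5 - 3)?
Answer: 92140801/10000 ≈ 9214.1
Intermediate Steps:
n(l) = -1/10 (n(l) = -1/(5*(5 - 3)) = -1/5/2 = -1/5*1/2 = -1/10)
u = -96 (u = -65 - 31 = -96)
U = -9599/100 (U = -96 + (-1/10)**2 = -96 + 1/100 = -9599/100 ≈ -95.990)
U**2 = (-9599/100)**2 = 92140801/10000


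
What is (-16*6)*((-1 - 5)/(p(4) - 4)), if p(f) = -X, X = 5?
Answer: -64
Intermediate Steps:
p(f) = -5 (p(f) = -1*5 = -5)
(-16*6)*((-1 - 5)/(p(4) - 4)) = (-16*6)*((-1 - 5)/(-5 - 4)) = -(-576)/(-9) = -(-576)*(-1)/9 = -96*2/3 = -64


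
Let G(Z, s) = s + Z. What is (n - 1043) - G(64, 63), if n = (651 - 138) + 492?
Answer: -165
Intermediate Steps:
G(Z, s) = Z + s
n = 1005 (n = 513 + 492 = 1005)
(n - 1043) - G(64, 63) = (1005 - 1043) - (64 + 63) = -38 - 1*127 = -38 - 127 = -165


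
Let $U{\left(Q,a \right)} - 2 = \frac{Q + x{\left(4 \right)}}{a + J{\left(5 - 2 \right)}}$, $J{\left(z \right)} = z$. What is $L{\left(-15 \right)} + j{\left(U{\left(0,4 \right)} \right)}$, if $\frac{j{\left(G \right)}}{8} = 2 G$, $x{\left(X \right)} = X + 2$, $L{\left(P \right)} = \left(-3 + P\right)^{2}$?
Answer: $\frac{2588}{7} \approx 369.71$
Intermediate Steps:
$x{\left(X \right)} = 2 + X$
$U{\left(Q,a \right)} = 2 + \frac{6 + Q}{3 + a}$ ($U{\left(Q,a \right)} = 2 + \frac{Q + \left(2 + 4\right)}{a + \left(5 - 2\right)} = 2 + \frac{Q + 6}{a + 3} = 2 + \frac{6 + Q}{3 + a}$)
$j{\left(G \right)} = 16 G$ ($j{\left(G \right)} = 8 \cdot 2 G = 16 G$)
$L{\left(-15 \right)} + j{\left(U{\left(0,4 \right)} \right)} = \left(-3 - 15\right)^{2} + 16 \frac{12 + 0 + 2 \cdot 4}{3 + 4} = \left(-18\right)^{2} + 16 \frac{12 + 0 + 8}{7} = 324 + 16 \cdot \frac{1}{7} \cdot 20 = 324 + 16 \cdot \frac{20}{7} = 324 + \frac{320}{7} = \frac{2588}{7}$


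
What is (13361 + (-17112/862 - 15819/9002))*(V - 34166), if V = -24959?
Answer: -3060014202414125/3879862 ≈ -7.8869e+8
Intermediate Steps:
(13361 + (-17112/862 - 15819/9002))*(V - 34166) = (13361 + (-17112/862 - 15819/9002))*(-24959 - 34166) = (13361 + (-17112*1/862 - 15819*1/9002))*(-59125) = (13361 + (-8556/431 - 15819/9002))*(-59125) = (13361 - 83839101/3879862)*(-59125) = (51754997081/3879862)*(-59125) = -3060014202414125/3879862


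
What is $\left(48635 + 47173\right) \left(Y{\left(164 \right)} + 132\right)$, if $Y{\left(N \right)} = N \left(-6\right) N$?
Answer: $-15448465152$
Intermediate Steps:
$Y{\left(N \right)} = - 6 N^{2}$ ($Y{\left(N \right)} = - 6 N N = - 6 N^{2}$)
$\left(48635 + 47173\right) \left(Y{\left(164 \right)} + 132\right) = \left(48635 + 47173\right) \left(- 6 \cdot 164^{2} + 132\right) = 95808 \left(\left(-6\right) 26896 + 132\right) = 95808 \left(-161376 + 132\right) = 95808 \left(-161244\right) = -15448465152$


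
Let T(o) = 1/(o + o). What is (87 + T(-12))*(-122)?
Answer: -127307/12 ≈ -10609.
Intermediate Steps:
T(o) = 1/(2*o)
(87 + T(-12))*(-122) = (87 + (½)/(-12))*(-122) = (87 + (½)*(-1/12))*(-122) = (87 - 1/24)*(-122) = (2087/24)*(-122) = -127307/12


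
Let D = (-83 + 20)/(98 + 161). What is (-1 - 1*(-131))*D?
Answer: -1170/37 ≈ -31.622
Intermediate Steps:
D = -9/37 (D = -63/259 = -63*1/259 = -9/37 ≈ -0.24324)
(-1 - 1*(-131))*D = (-1 - 1*(-131))*(-9/37) = (-1 + 131)*(-9/37) = 130*(-9/37) = -1170/37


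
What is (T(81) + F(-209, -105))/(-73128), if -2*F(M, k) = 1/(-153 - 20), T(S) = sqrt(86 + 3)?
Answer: -1/25302288 - sqrt(89)/73128 ≈ -0.00012905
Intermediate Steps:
T(S) = sqrt(89)
F(M, k) = 1/346 (F(M, k) = -1/(2*(-153 - 20)) = -1/2/(-173) = -1/2*(-1/173) = 1/346)
(T(81) + F(-209, -105))/(-73128) = (sqrt(89) + 1/346)/(-73128) = (1/346 + sqrt(89))*(-1/73128) = -1/25302288 - sqrt(89)/73128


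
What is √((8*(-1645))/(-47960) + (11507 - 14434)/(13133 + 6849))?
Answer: √73423087594890/23958418 ≈ 0.35765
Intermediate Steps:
√((8*(-1645))/(-47960) + (11507 - 14434)/(13133 + 6849)) = √(-13160*(-1/47960) - 2927/19982) = √(329/1199 - 2927*1/19982) = √(329/1199 - 2927/19982) = √(3064605/23958418) = √73423087594890/23958418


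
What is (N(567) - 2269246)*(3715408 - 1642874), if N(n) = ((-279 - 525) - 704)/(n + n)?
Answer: -2666653303160024/567 ≈ -4.7031e+12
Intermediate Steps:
N(n) = -754/n (N(n) = (-804 - 704)/((2*n)) = -754/n)
(N(567) - 2269246)*(3715408 - 1642874) = (-754/567 - 2269246)*(3715408 - 1642874) = (-754*1/567 - 2269246)*2072534 = (-754/567 - 2269246)*2072534 = -1286663236/567*2072534 = -2666653303160024/567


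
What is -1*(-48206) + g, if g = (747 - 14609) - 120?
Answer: 34224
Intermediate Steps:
g = -13982 (g = -13862 - 120 = -13982)
-1*(-48206) + g = -1*(-48206) - 13982 = 48206 - 13982 = 34224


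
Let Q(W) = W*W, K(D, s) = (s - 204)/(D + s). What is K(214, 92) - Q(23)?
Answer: -80993/153 ≈ -529.37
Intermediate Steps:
K(D, s) = (-204 + s)/(D + s)
Q(W) = W²
K(214, 92) - Q(23) = (-204 + 92)/(214 + 92) - 1*23² = -112/306 - 1*529 = (1/306)*(-112) - 529 = -56/153 - 529 = -80993/153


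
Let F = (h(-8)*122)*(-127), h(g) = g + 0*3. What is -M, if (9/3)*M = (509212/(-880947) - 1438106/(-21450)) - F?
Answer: 390163305833303/9448156575 ≈ 41295.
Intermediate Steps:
h(g) = g (h(g) = g + 0 = g)
F = 123952 (F = -8*122*(-127) = -976*(-127) = 123952)
M = -390163305833303/9448156575 (M = ((509212/(-880947) - 1438106/(-21450)) - 1*123952)/3 = ((509212*(-1/880947) - 1438106*(-1/21450)) - 123952)/3 = ((-509212/880947 + 719053/10725) - 123952)/3 = (209328761497/3149385525 - 123952)/3 = (⅓)*(-390163305833303/3149385525) = -390163305833303/9448156575 ≈ -41295.)
-M = -1*(-390163305833303/9448156575) = 390163305833303/9448156575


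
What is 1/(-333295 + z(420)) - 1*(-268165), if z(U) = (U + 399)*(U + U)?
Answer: 95108739726/354665 ≈ 2.6817e+5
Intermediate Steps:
z(U) = 2*U*(399 + U) (z(U) = (399 + U)*(2*U) = 2*U*(399 + U))
1/(-333295 + z(420)) - 1*(-268165) = 1/(-333295 + 2*420*(399 + 420)) - 1*(-268165) = 1/(-333295 + 2*420*819) + 268165 = 1/(-333295 + 687960) + 268165 = 1/354665 + 268165 = 95108739726/354665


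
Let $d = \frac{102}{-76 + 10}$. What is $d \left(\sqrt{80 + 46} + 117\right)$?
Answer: $- \frac{1989}{11} - \frac{51 \sqrt{14}}{11} \approx -198.17$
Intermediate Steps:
$d = - \frac{17}{11}$ ($d = \frac{102}{-66} = 102 \left(- \frac{1}{66}\right) = - \frac{17}{11} \approx -1.5455$)
$d \left(\sqrt{80 + 46} + 117\right) = - \frac{17 \left(\sqrt{80 + 46} + 117\right)}{11} = - \frac{17 \left(\sqrt{126} + 117\right)}{11} = - \frac{17 \left(3 \sqrt{14} + 117\right)}{11} = - \frac{17 \left(117 + 3 \sqrt{14}\right)}{11} = - \frac{1989}{11} - \frac{51 \sqrt{14}}{11}$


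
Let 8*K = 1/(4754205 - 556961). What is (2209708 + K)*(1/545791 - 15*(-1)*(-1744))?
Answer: -1059383492787882919495503/18326544000032 ≈ -5.7806e+10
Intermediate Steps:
K = 1/33577952 (K = 1/(8*(4754205 - 556961)) = (1/8)/4197244 = (1/8)*(1/4197244) = 1/33577952 ≈ 2.9781e-8)
(2209708 + K)*(1/545791 - 15*(-1)*(-1744)) = (2209708 + 1/33577952)*(1/545791 - 15*(-1)*(-1744)) = 74197469158017*(1/545791 + 15*(-1744))/33577952 = 74197469158017*(1/545791 - 26160)/33577952 = (74197469158017/33577952)*(-14277892559/545791) = -1059383492787882919495503/18326544000032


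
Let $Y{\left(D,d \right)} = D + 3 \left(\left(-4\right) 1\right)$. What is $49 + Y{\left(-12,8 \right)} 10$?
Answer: $-191$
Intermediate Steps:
$Y{\left(D,d \right)} = -12 + D$ ($Y{\left(D,d \right)} = D + 3 \left(-4\right) = D - 12 = -12 + D$)
$49 + Y{\left(-12,8 \right)} 10 = 49 + \left(-12 - 12\right) 10 = 49 - 240 = -191$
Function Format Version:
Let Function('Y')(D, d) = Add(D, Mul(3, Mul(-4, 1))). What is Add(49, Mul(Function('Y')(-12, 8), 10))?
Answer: -191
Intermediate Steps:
Function('Y')(D, d) = Add(-12, D) (Function('Y')(D, d) = Add(D, Mul(3, -4)) = Add(D, -12) = Add(-12, D))
Add(49, Mul(Function('Y')(-12, 8), 10)) = Add(49, Mul(Add(-12, -12), 10)) = Add(49, Mul(-24, 10)) = Add(49, -240) = -191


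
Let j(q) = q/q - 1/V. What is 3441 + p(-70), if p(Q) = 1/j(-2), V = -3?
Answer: 13767/4 ≈ 3441.8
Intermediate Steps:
j(q) = 4/3 (j(q) = q/q - 1/(-3) = 1 - 1*(-1/3) = 1 + 1/3 = 4/3)
p(Q) = 3/4 (p(Q) = 1/(4/3) = 3/4)
3441 + p(-70) = 3441 + 3/4 = 13767/4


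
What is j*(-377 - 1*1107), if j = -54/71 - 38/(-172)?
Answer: 2444890/3053 ≈ 800.82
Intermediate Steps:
j = -3295/6106 (j = -54*1/71 - 38*(-1/172) = -54/71 + 19/86 = -3295/6106 ≈ -0.53963)
j*(-377 - 1*1107) = -3295*(-377 - 1*1107)/6106 = -3295*(-377 - 1107)/6106 = -3295/6106*(-1484) = 2444890/3053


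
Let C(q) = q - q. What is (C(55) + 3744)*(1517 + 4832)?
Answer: 23770656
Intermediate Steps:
C(q) = 0
(C(55) + 3744)*(1517 + 4832) = (0 + 3744)*(1517 + 4832) = 3744*6349 = 23770656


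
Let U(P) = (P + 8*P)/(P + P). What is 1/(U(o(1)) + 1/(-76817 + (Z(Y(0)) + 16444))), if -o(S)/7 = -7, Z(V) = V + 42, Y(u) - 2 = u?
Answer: 120658/542959 ≈ 0.22222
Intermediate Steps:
Y(u) = 2 + u
Z(V) = 42 + V
o(S) = 49 (o(S) = -7*(-7) = 49)
U(P) = 9/2 (U(P) = (9*P)/((2*P)) = (9*P)*(1/(2*P)) = 9/2)
1/(U(o(1)) + 1/(-76817 + (Z(Y(0)) + 16444))) = 1/(9/2 + 1/(-76817 + ((42 + (2 + 0)) + 16444))) = 1/(9/2 + 1/(-76817 + ((42 + 2) + 16444))) = 1/(9/2 + 1/(-76817 + (44 + 16444))) = 1/(9/2 + 1/(-76817 + 16488)) = 1/(9/2 + 1/(-60329)) = 1/(9/2 - 1/60329) = 1/(542959/120658) = 120658/542959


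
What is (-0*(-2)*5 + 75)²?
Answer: 5625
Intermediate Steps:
(-0*(-2)*5 + 75)² = (-1*0*5 + 75)² = (0*5 + 75)² = (0 + 75)² = 75² = 5625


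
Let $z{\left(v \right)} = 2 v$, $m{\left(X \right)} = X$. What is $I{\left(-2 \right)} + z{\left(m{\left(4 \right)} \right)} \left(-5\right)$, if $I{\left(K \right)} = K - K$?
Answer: $-40$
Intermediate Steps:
$I{\left(K \right)} = 0$
$I{\left(-2 \right)} + z{\left(m{\left(4 \right)} \right)} \left(-5\right) = 0 + 2 \cdot 4 \left(-5\right) = 0 + 8 \left(-5\right) = 0 - 40 = -40$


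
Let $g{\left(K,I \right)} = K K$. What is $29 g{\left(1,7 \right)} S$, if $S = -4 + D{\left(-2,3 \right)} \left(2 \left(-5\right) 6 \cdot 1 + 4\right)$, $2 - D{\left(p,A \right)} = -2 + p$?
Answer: $-9860$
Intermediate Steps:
$g{\left(K,I \right)} = K^{2}$
$D{\left(p,A \right)} = 4 - p$ ($D{\left(p,A \right)} = 2 - \left(-2 + p\right) = 4 - p$)
$S = -340$ ($S = -4 + \left(4 - -2\right) \left(2 \left(-5\right) 6 \cdot 1 + 4\right) = -4 + \left(4 + 2\right) \left(\left(-10\right) 6 \cdot 1 + 4\right) = -4 + 6 \left(\left(-60\right) 1 + 4\right) = -4 + 6 \left(-60 + 4\right) = -4 + 6 \left(-56\right) = -4 - 336 = -340$)
$29 g{\left(1,7 \right)} S = 29 \cdot 1^{2} \left(-340\right) = 29 \cdot 1 \left(-340\right) = 29 \left(-340\right) = -9860$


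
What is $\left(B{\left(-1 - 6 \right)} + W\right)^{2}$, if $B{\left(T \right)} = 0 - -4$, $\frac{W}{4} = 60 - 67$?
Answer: $576$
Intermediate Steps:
$W = -28$ ($W = 4 \left(60 - 67\right) = 4 \left(-7\right) = -28$)
$B{\left(T \right)} = 4$ ($B{\left(T \right)} = 0 + 4 = 4$)
$\left(B{\left(-1 - 6 \right)} + W\right)^{2} = \left(4 - 28\right)^{2} = \left(-24\right)^{2} = 576$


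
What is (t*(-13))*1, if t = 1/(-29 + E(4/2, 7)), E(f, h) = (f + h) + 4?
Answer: 13/16 ≈ 0.81250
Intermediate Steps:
E(f, h) = 4 + f + h
t = -1/16 (t = 1/(-29 + (4 + 4/2 + 7)) = 1/(-29 + (4 + 4*(½) + 7)) = 1/(-29 + (4 + 2 + 7)) = 1/(-29 + 13) = 1/(-16) = -1/16 ≈ -0.062500)
(t*(-13))*1 = -1/16*(-13)*1 = (13/16)*1 = 13/16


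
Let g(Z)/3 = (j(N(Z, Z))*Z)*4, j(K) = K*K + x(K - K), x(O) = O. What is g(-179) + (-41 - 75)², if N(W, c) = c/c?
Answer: 11308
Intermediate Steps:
N(W, c) = 1
j(K) = K² (j(K) = K*K + (K - K) = K² + 0 = K²)
g(Z) = 12*Z (g(Z) = 3*((1²*Z)*4) = 3*((1*Z)*4) = 3*(Z*4) = 3*(4*Z) = 12*Z)
g(-179) + (-41 - 75)² = 12*(-179) + (-41 - 75)² = -2148 + (-116)² = -2148 + 13456 = 11308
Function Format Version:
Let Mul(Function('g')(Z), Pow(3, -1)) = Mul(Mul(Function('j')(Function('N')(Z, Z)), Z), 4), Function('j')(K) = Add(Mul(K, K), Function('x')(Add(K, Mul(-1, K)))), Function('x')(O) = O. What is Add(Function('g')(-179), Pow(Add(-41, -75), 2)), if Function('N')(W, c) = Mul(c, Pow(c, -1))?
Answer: 11308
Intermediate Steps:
Function('N')(W, c) = 1
Function('j')(K) = Pow(K, 2) (Function('j')(K) = Add(Mul(K, K), Add(K, Mul(-1, K))) = Add(Pow(K, 2), 0) = Pow(K, 2))
Function('g')(Z) = Mul(12, Z) (Function('g')(Z) = Mul(3, Mul(Mul(Pow(1, 2), Z), 4)) = Mul(3, Mul(Mul(1, Z), 4)) = Mul(3, Mul(Z, 4)) = Mul(3, Mul(4, Z)) = Mul(12, Z))
Add(Function('g')(-179), Pow(Add(-41, -75), 2)) = Add(Mul(12, -179), Pow(Add(-41, -75), 2)) = Add(-2148, Pow(-116, 2)) = Add(-2148, 13456) = 11308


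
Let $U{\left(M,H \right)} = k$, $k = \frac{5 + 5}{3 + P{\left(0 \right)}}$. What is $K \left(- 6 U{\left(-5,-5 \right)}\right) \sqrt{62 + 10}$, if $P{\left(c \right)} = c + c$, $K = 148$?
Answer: $- 17760 \sqrt{2} \approx -25116.0$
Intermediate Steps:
$P{\left(c \right)} = 2 c$
$k = \frac{10}{3}$ ($k = \frac{5 + 5}{3 + 2 \cdot 0} = \frac{10}{3 + 0} = \frac{10}{3} \approx 3.3333$)
$U{\left(M,H \right)} = \frac{10}{3}$
$K \left(- 6 U{\left(-5,-5 \right)}\right) \sqrt{62 + 10} = 148 \left(\left(-6\right) \frac{10}{3}\right) \sqrt{62 + 10} = 148 \left(-20\right) \sqrt{72} = - 2960 \cdot 6 \sqrt{2} = - 17760 \sqrt{2}$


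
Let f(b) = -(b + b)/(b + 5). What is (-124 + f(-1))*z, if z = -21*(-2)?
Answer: -5187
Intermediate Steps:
z = 42
f(b) = -2*b/(5 + b)
(-124 + f(-1))*z = (-124 - 2*(-1)/(5 - 1))*42 = (-124 - 2*(-1)/4)*42 = (-124 - 2*(-1)*1/4)*42 = (-124 + 1/2)*42 = -247/2*42 = -5187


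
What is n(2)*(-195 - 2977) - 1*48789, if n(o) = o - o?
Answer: -48789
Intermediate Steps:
n(o) = 0
n(2)*(-195 - 2977) - 1*48789 = 0*(-195 - 2977) - 1*48789 = 0*(-3172) - 48789 = 0 - 48789 = -48789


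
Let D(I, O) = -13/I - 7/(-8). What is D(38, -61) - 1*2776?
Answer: -421871/152 ≈ -2775.5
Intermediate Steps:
D(I, O) = 7/8 - 13/I (D(I, O) = -13/I - 7*(-1/8) = -13/I + 7/8 = 7/8 - 13/I)
D(38, -61) - 1*2776 = (7/8 - 13/38) - 1*2776 = (7/8 - 13*1/38) - 2776 = (7/8 - 13/38) - 2776 = 81/152 - 2776 = -421871/152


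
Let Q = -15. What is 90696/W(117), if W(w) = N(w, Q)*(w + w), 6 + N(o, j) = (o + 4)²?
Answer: 15116/570765 ≈ 0.026484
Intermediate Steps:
N(o, j) = -6 + (4 + o)² (N(o, j) = -6 + (o + 4)² = -6 + (4 + o)²)
W(w) = 2*w*(-6 + (4 + w)²) (W(w) = (-6 + (4 + w)²)*(w + w) = (-6 + (4 + w)²)*(2*w) = 2*w*(-6 + (4 + w)²))
90696/W(117) = 90696/((2*117*(-6 + (4 + 117)²))) = 90696/((2*117*(-6 + 121²))) = 90696/((2*117*(-6 + 14641))) = 90696/((2*117*14635)) = 90696/3424590 = 90696*(1/3424590) = 15116/570765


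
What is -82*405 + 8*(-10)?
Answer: -33290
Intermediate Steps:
-82*405 + 8*(-10) = -33210 - 80 = -33290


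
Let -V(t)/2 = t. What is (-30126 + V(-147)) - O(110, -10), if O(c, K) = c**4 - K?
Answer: -146439842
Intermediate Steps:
V(t) = -2*t
(-30126 + V(-147)) - O(110, -10) = (-30126 - 2*(-147)) - (110**4 - 1*(-10)) = (-30126 + 294) - (146410000 + 10) = -29832 - 1*146410010 = -29832 - 146410010 = -146439842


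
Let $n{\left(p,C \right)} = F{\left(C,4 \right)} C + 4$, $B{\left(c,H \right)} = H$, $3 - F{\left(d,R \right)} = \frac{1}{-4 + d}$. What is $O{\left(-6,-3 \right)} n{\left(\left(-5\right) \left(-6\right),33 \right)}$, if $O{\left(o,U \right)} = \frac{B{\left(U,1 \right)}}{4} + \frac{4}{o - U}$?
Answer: $- \frac{19201}{174} \approx -110.35$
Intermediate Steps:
$F{\left(d,R \right)} = 3 - \frac{1}{-4 + d}$
$O{\left(o,U \right)} = \frac{1}{4} + \frac{4}{o - U}$ ($O{\left(o,U \right)} = 1 \cdot \frac{1}{4} + \frac{4}{o - U} = \frac{1}{4} + \frac{4}{o - U}$)
$n{\left(p,C \right)} = 4 + \frac{C \left(-13 + 3 C\right)}{-4 + C}$ ($n{\left(p,C \right)} = \frac{-13 + 3 C}{-4 + C} C + 4 = \frac{C \left(-13 + 3 C\right)}{-4 + C} + 4 = 4 + \frac{C \left(-13 + 3 C\right)}{-4 + C}$)
$O{\left(-6,-3 \right)} n{\left(\left(-5\right) \left(-6\right),33 \right)} = \frac{-16 - 3 - -6}{4 \left(-3 - -6\right)} \frac{-16 - 297 + 3 \cdot 33^{2}}{-4 + 33} = \frac{-16 - 3 + 6}{4 \left(-3 + 6\right)} \frac{-16 - 297 + 3 \cdot 1089}{29} = \frac{1}{4} \cdot \frac{1}{3} \left(-13\right) \frac{-16 - 297 + 3267}{29} = \frac{1}{4} \cdot \frac{1}{3} \left(-13\right) \frac{1}{29} \cdot 2954 = \left(- \frac{13}{12}\right) \frac{2954}{29} = - \frac{19201}{174}$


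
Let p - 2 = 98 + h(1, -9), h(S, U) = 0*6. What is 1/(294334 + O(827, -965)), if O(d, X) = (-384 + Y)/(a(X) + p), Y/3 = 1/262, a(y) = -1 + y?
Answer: 226892/66782130533 ≈ 3.3975e-6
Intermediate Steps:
h(S, U) = 0
Y = 3/262 ≈ 0.011450
p = 100 (p = 2 + (98 + 0) = 2 + 98 = 100)
O(d, X) = -100605/(262*(99 + X)) (O(d, X) = (-384 + 3/262)/((-1 + X) + 100) = -100605/(262*(99 + X)))
1/(294334 + O(827, -965)) = 1/(294334 - 100605/(25938 + 262*(-965))) = 1/(294334 - 100605/(25938 - 252830)) = 1/(294334 - 100605/(-226892)) = 1/(294334 - 100605*(-1/226892)) = 1/(294334 + 100605/226892) = 1/(66782130533/226892) = 226892/66782130533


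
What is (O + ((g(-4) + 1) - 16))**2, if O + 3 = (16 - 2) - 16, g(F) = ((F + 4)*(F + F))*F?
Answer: 400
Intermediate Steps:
g(F) = 2*F**2*(4 + F) (g(F) = ((4 + F)*(2*F))*F = (2*F*(4 + F))*F = 2*F**2*(4 + F))
O = -5 (O = -3 + ((16 - 2) - 16) = -3 + (14 - 16) = -3 - 2 = -5)
(O + ((g(-4) + 1) - 16))**2 = (-5 + ((2*(-4)**2*(4 - 4) + 1) - 16))**2 = (-5 + ((2*16*0 + 1) - 16))**2 = (-5 + ((0 + 1) - 16))**2 = (-5 + (1 - 16))**2 = (-5 - 15)**2 = (-20)**2 = 400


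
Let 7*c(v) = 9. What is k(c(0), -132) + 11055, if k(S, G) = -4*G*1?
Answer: 11583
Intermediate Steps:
c(v) = 9/7 (c(v) = (⅐)*9 = 9/7)
k(S, G) = -4*G
k(c(0), -132) + 11055 = -4*(-132) + 11055 = 528 + 11055 = 11583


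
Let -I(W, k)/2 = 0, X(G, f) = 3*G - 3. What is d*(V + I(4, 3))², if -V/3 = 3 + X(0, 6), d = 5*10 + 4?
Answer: 0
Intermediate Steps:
X(G, f) = -3 + 3*G
I(W, k) = 0 (I(W, k) = -2*0 = 0)
d = 54 (d = 50 + 4 = 54)
V = 0 (V = -3*(3 + (-3 + 3*0)) = -3*(3 + (-3 + 0)) = -3*(3 - 3) = -3*0 = 0)
d*(V + I(4, 3))² = 54*(0 + 0)² = 54*0² = 54*0 = 0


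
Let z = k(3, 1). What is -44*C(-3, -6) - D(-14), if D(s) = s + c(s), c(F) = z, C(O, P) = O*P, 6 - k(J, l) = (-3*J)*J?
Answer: -811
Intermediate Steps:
k(J, l) = 6 + 3*J² (k(J, l) = 6 - (-3*J)*J = 6 - (-3)*J² = 6 + 3*J²)
z = 33 (z = 6 + 3*3² = 6 + 3*9 = 6 + 27 = 33)
c(F) = 33
D(s) = 33 + s (D(s) = s + 33 = 33 + s)
-44*C(-3, -6) - D(-14) = -(-132)*(-6) - (33 - 14) = -44*18 - 1*19 = -792 - 19 = -811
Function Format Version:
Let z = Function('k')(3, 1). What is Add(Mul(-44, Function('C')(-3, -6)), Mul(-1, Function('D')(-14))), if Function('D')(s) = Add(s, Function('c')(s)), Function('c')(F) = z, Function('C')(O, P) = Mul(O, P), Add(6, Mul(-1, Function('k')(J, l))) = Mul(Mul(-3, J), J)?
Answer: -811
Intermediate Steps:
Function('k')(J, l) = Add(6, Mul(3, Pow(J, 2))) (Function('k')(J, l) = Add(6, Mul(-1, Mul(Mul(-3, J), J))) = Add(6, Mul(-1, Mul(-3, Pow(J, 2)))) = Add(6, Mul(3, Pow(J, 2))))
z = 33 (z = Add(6, Mul(3, Pow(3, 2))) = Add(6, Mul(3, 9)) = Add(6, 27) = 33)
Function('c')(F) = 33
Function('D')(s) = Add(33, s) (Function('D')(s) = Add(s, 33) = Add(33, s))
Add(Mul(-44, Function('C')(-3, -6)), Mul(-1, Function('D')(-14))) = Add(Mul(-44, Mul(-3, -6)), Mul(-1, Add(33, -14))) = Add(Mul(-44, 18), Mul(-1, 19)) = Add(-792, -19) = -811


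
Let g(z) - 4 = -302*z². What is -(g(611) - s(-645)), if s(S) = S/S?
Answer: 112742939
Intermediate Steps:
s(S) = 1
g(z) = 4 - 302*z²
-(g(611) - s(-645)) = -((4 - 302*611²) - 1*1) = -((4 - 302*373321) - 1) = -((4 - 112742942) - 1) = -(-112742938 - 1) = -1*(-112742939) = 112742939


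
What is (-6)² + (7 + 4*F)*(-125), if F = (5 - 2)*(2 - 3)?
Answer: 661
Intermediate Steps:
F = -3 (F = 3*(-1) = -3)
(-6)² + (7 + 4*F)*(-125) = (-6)² + (7 + 4*(-3))*(-125) = 36 + (7 - 12)*(-125) = 36 - 5*(-125) = 36 + 625 = 661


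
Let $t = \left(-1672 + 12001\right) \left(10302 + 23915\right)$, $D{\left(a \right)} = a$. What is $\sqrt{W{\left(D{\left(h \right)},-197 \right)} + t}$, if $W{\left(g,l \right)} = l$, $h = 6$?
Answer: $2 \sqrt{88356799} \approx 18800.0$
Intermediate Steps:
$t = 353427393$ ($t = 10329 \cdot 34217 = 353427393$)
$\sqrt{W{\left(D{\left(h \right)},-197 \right)} + t} = \sqrt{-197 + 353427393} = \sqrt{353427196} = 2 \sqrt{88356799}$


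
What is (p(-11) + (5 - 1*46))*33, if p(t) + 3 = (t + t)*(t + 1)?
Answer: 5808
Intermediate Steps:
p(t) = -3 + 2*t*(1 + t) (p(t) = -3 + (t + t)*(t + 1) = -3 + (2*t)*(1 + t) = -3 + 2*t*(1 + t))
(p(-11) + (5 - 1*46))*33 = ((-3 + 2*(-11) + 2*(-11)²) + (5 - 1*46))*33 = ((-3 - 22 + 2*121) + (5 - 46))*33 = ((-3 - 22 + 242) - 41)*33 = (217 - 41)*33 = 176*33 = 5808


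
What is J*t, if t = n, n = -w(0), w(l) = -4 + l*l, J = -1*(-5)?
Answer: 20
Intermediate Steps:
J = 5
w(l) = -4 + l²
n = 4 (n = -(-4 + 0²) = -(-4 + 0) = -1*(-4) = 4)
t = 4
J*t = 5*4 = 20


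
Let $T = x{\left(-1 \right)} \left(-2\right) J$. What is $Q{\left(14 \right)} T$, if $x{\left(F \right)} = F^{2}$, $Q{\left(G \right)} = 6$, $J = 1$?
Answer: $-12$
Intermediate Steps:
$T = -2$ ($T = \left(-1\right)^{2} \left(-2\right) 1 = 1 \left(-2\right) 1 = \left(-2\right) 1 = -2$)
$Q{\left(14 \right)} T = 6 \left(-2\right) = -12$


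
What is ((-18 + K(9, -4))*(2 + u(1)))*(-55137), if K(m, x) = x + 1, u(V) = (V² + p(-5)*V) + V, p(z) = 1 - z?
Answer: 11578770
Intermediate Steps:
u(V) = V² + 7*V (u(V) = (V² + (1 - 1*(-5))*V) + V = (V² + (1 + 5)*V) + V = (V² + 6*V) + V = V² + 7*V)
K(m, x) = 1 + x
((-18 + K(9, -4))*(2 + u(1)))*(-55137) = ((-18 + (1 - 4))*(2 + 1*(7 + 1)))*(-55137) = ((-18 - 3)*(2 + 1*8))*(-55137) = -21*(2 + 8)*(-55137) = -21*10*(-55137) = -210*(-55137) = 11578770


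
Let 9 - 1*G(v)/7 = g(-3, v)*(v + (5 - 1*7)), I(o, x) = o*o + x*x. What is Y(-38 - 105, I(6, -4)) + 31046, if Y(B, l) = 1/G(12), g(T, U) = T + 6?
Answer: 4563761/147 ≈ 31046.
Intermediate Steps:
g(T, U) = 6 + T
I(o, x) = o**2 + x**2
G(v) = 105 - 21*v (G(v) = 63 - 7*(6 - 3)*(v + (5 - 1*7)) = 63 - 21*(v + (5 - 7)) = 63 - 21*(v - 2) = 63 - 21*(-2 + v) = 63 - 7*(-6 + 3*v) = 63 + (42 - 21*v) = 105 - 21*v)
Y(B, l) = -1/147 (Y(B, l) = 1/(105 - 21*12) = 1/(105 - 252) = 1/(-147) = -1/147)
Y(-38 - 105, I(6, -4)) + 31046 = -1/147 + 31046 = 4563761/147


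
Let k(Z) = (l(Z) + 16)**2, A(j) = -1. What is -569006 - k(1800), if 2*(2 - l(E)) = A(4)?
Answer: -2277393/4 ≈ -5.6935e+5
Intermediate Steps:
l(E) = 5/2 (l(E) = 2 - 1/2*(-1) = 2 + 1/2 = 5/2)
k(Z) = 1369/4 (k(Z) = (5/2 + 16)**2 = (37/2)**2 = 1369/4)
-569006 - k(1800) = -569006 - 1*1369/4 = -569006 - 1369/4 = -2277393/4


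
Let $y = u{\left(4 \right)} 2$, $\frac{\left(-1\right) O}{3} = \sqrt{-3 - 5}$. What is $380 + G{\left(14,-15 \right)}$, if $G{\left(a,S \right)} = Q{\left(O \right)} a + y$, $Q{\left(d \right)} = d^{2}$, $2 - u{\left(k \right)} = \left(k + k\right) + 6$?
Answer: $-652$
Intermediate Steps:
$u{\left(k \right)} = -4 - 2 k$ ($u{\left(k \right)} = 2 - \left(\left(k + k\right) + 6\right) = 2 - \left(2 k + 6\right) = 2 - \left(6 + 2 k\right) = -4 - 2 k$)
$O = - 6 i \sqrt{2}$ ($O = - 3 \sqrt{-3 - 5} = - 3 \sqrt{-8} = - 3 \cdot 2 i \sqrt{2} = - 6 i \sqrt{2} \approx - 8.4853 i$)
$y = -24$ ($y = \left(-4 - 8\right) 2 = \left(-12\right) 2 = -24$)
$G{\left(a,S \right)} = -24 - 72 a$ ($G{\left(a,S \right)} = \left(- 6 i \sqrt{2}\right)^{2} a - 24 = - 72 a - 24 = -24 - 72 a$)
$380 + G{\left(14,-15 \right)} = 380 - 1032 = -652$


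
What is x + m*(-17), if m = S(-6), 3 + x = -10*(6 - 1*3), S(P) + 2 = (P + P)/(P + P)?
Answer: -16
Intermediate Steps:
S(P) = -1 (S(P) = -2 + (P + P)/(P + P) = -2 + (2*P)/((2*P)) = -2 + (2*P)*(1/(2*P)) = -2 + 1 = -1)
x = -33 (x = -3 - 10*(6 - 1*3) = -3 - 10*(6 - 3) = -3 - 10*3 = -3 - 30 = -33)
m = -1
x + m*(-17) = -33 - 1*(-17) = -33 + 17 = -16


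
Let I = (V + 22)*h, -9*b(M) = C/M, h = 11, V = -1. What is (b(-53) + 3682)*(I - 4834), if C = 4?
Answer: -8084331754/477 ≈ -1.6948e+7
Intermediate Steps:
b(M) = -4/(9*M)
I = 231 (I = (-1 + 22)*11 = 21*11 = 231)
(b(-53) + 3682)*(I - 4834) = (-4/9/(-53) + 3682)*(231 - 4834) = (-4/9*(-1/53) + 3682)*(-4603) = (4/477 + 3682)*(-4603) = (1756318/477)*(-4603) = -8084331754/477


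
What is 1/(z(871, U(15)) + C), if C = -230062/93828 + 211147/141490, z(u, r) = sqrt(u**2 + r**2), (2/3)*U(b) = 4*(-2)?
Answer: 53932507656853530/42644062127677172938589 + 56200523051585025*sqrt(758785)/42644062127677172938589 ≈ 0.0011493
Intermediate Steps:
U(b) = -12 (U(b) = 3*(4*(-2))/2 = (3/2)*(-8) = -12)
z(u, r) = sqrt(r**2 + u**2)
C = -227499494/237066495 (C = -230062*1/93828 + 211147*(1/141490) = -16433/6702 + 211147/141490 = -227499494/237066495 ≈ -0.95964)
1/(z(871, U(15)) + C) = 1/(sqrt((-12)**2 + 871**2) - 227499494/237066495) = 1/(sqrt(144 + 758641) - 227499494/237066495) = 1/(sqrt(758785) - 227499494/237066495) = 1/(-227499494/237066495 + sqrt(758785))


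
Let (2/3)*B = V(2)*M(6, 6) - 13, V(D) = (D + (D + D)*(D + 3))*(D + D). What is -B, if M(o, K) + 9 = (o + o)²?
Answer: -35601/2 ≈ -17801.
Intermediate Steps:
M(o, K) = -9 + 4*o² (M(o, K) = -9 + (o + o)² = -9 + (2*o)² = -9 + 4*o²)
V(D) = 2*D*(D + 2*D*(3 + D)) (V(D) = (D + (2*D)*(3 + D))*(2*D) = (D + 2*D*(3 + D))*(2*D) = 2*D*(D + 2*D*(3 + D)))
B = 35601/2 (B = 3*((2²*(14 + 4*2))*(-9 + 4*6²) - 13)/2 = 3*((4*(14 + 8))*(-9 + 4*36) - 13)/2 = 3*((4*22)*(-9 + 144) - 13)/2 = 3*(88*135 - 13)/2 = 3*(11880 - 13)/2 = (3/2)*11867 = 35601/2 ≈ 17801.)
-B = -1*35601/2 = -35601/2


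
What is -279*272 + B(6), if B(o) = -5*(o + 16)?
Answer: -75998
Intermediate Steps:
B(o) = -80 - 5*o (B(o) = -5*(16 + o) = -80 - 5*o)
-279*272 + B(6) = -279*272 + (-80 - 5*6) = -75888 + (-80 - 30) = -75888 - 110 = -75998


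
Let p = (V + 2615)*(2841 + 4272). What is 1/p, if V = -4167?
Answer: -1/11039376 ≈ -9.0585e-8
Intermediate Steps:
p = -11039376 (p = (-4167 + 2615)*(2841 + 4272) = -1552*7113 = -11039376)
1/p = 1/(-11039376) = -1/11039376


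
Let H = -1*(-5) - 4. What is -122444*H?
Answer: -122444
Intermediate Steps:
H = 1 (H = 5 - 4 = 1)
-122444*H = -122444*1 = -122444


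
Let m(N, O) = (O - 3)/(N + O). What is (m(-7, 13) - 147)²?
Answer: 190096/9 ≈ 21122.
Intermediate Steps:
m(N, O) = (-3 + O)/(N + O)
(m(-7, 13) - 147)² = ((-3 + 13)/(-7 + 13) - 147)² = (10/6 - 147)² = ((⅙)*10 - 147)² = (5/3 - 147)² = (-436/3)² = 190096/9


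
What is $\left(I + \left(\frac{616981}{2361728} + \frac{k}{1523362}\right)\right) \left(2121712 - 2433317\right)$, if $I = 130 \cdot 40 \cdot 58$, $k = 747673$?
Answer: $- \frac{169059600617955538879465}{1798883344768} \approx -9.398 \cdot 10^{10}$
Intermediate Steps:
$I = 301600$ ($I = 5200 \cdot 58 = 301600$)
$\left(I + \left(\frac{616981}{2361728} + \frac{k}{1523362}\right)\right) \left(2121712 - 2433317\right) = \left(301600 + \left(\frac{616981}{2361728} + \frac{747673}{1523362}\right)\right) \left(2121712 - 2433317\right) = \left(301600 + \left(616981 \cdot \frac{1}{2361728} + 747673 \cdot \frac{1}{1523362}\right)\right) \left(-311605\right) = \left(301600 + \left(\frac{616981}{2361728} + \frac{747673}{1523362}\right)\right) \left(-311605\right) = \left(301600 + \frac{1352842834533}{1798883344768}\right) \left(-311605\right) = \frac{542544569624863333}{1798883344768} \left(-311605\right) = - \frac{169059600617955538879465}{1798883344768}$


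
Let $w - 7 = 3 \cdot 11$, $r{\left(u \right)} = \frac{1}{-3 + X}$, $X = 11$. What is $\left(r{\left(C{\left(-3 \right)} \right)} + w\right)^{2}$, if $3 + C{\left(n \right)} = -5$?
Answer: $\frac{103041}{64} \approx 1610.0$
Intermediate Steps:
$C{\left(n \right)} = -8$ ($C{\left(n \right)} = -3 - 5 = -8$)
$r{\left(u \right)} = \frac{1}{8}$ ($r{\left(u \right)} = \frac{1}{-3 + 11} = \frac{1}{8}$)
$w = 40$ ($w = 7 + 3 \cdot 11 = 7 + 33 = 40$)
$\left(r{\left(C{\left(-3 \right)} \right)} + w\right)^{2} = \left(\frac{1}{8} + 40\right)^{2} = \left(\frac{321}{8}\right)^{2} = \frac{103041}{64}$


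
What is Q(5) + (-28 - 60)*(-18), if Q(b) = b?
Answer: 1589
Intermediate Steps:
Q(5) + (-28 - 60)*(-18) = 5 + (-28 - 60)*(-18) = 5 - 88*(-18) = 5 + 1584 = 1589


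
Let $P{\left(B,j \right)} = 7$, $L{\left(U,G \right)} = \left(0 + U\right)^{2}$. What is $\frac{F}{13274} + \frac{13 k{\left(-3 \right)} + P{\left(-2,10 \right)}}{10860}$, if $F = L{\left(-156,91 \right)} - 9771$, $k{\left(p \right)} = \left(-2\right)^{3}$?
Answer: $\frac{78444161}{72077820} \approx 1.0883$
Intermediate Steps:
$L{\left(U,G \right)} = U^{2}$
$k{\left(p \right)} = -8$
$F = 14565$ ($F = \left(-156\right)^{2} - 9771 = 24336 - 9771 = 14565$)
$\frac{F}{13274} + \frac{13 k{\left(-3 \right)} + P{\left(-2,10 \right)}}{10860} = \frac{14565}{13274} + \frac{13 \left(-8\right) + 7}{10860} = 14565 \cdot \frac{1}{13274} + \left(-104 + 7\right) \frac{1}{10860} = \frac{14565}{13274} - \frac{97}{10860} = \frac{78444161}{72077820}$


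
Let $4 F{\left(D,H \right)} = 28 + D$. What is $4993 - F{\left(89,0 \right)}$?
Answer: $\frac{19855}{4} \approx 4963.8$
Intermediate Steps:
$F{\left(D,H \right)} = 7 + \frac{D}{4}$ ($F{\left(D,H \right)} = \frac{28 + D}{4} = 7 + \frac{D}{4}$)
$4993 - F{\left(89,0 \right)} = 4993 - \left(7 + \frac{1}{4} \cdot 89\right) = 4993 - \left(7 + \frac{89}{4}\right) = 4993 - \frac{117}{4} = \frac{19855}{4}$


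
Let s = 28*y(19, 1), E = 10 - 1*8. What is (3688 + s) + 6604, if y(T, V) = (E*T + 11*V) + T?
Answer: 12196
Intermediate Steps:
E = 2 (E = 10 - 8 = 2)
y(T, V) = 3*T + 11*V (y(T, V) = (2*T + 11*V) + T = 3*T + 11*V)
s = 1904 (s = 28*(3*19 + 11*1) = 28*(57 + 11) = 28*68 = 1904)
(3688 + s) + 6604 = (3688 + 1904) + 6604 = 5592 + 6604 = 12196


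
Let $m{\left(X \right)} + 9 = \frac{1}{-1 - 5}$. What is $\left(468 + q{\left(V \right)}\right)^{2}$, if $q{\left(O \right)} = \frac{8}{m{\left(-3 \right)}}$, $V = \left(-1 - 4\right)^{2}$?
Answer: $\frac{660078864}{3025} \approx 2.1821 \cdot 10^{5}$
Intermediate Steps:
$V = 25$ ($V = \left(-5\right)^{2} = 25$)
$m{\left(X \right)} = - \frac{55}{6}$ ($m{\left(X \right)} = -9 + \frac{1}{-1 - 5} = -9 + \frac{1}{-6} = -9 - \frac{1}{6} = - \frac{55}{6}$)
$q{\left(O \right)} = - \frac{48}{55}$ ($q{\left(O \right)} = \frac{8}{- \frac{55}{6}} = 8 \left(- \frac{6}{55}\right) = - \frac{48}{55}$)
$\left(468 + q{\left(V \right)}\right)^{2} = \left(468 - \frac{48}{55}\right)^{2} = \left(\frac{25692}{55}\right)^{2} = \frac{660078864}{3025}$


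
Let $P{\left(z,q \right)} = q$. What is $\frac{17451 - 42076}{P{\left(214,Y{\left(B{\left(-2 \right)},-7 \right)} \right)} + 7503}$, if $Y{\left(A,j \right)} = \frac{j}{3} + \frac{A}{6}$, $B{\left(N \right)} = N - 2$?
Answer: $- \frac{197}{60} \approx -3.2833$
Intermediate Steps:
$B{\left(N \right)} = -2 + N$ ($B{\left(N \right)} = N - 2 = -2 + N$)
$Y{\left(A,j \right)} = \frac{j}{3} + \frac{A}{6}$ ($Y{\left(A,j \right)} = j \frac{1}{3} + A \frac{1}{6} = \frac{j}{3} + \frac{A}{6}$)
$\frac{17451 - 42076}{P{\left(214,Y{\left(B{\left(-2 \right)},-7 \right)} \right)} + 7503} = \frac{17451 - 42076}{\left(\frac{1}{3} \left(-7\right) + \frac{-2 - 2}{6}\right) + 7503} = - \frac{24625}{\left(- \frac{7}{3} + \frac{1}{6} \left(-4\right)\right) + 7503} = - \frac{24625}{\left(- \frac{7}{3} - \frac{2}{3}\right) + 7503} = - \frac{24625}{-3 + 7503} = - \frac{24625}{7500} = \left(-24625\right) \frac{1}{7500} = - \frac{197}{60}$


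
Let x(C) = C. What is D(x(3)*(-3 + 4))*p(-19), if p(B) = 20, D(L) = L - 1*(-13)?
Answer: 320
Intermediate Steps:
D(L) = 13 + L (D(L) = L + 13 = 13 + L)
D(x(3)*(-3 + 4))*p(-19) = (13 + 3*(-3 + 4))*20 = (13 + 3*1)*20 = (13 + 3)*20 = 16*20 = 320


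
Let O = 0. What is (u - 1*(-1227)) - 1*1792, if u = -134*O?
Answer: -565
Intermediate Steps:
u = 0 (u = -134*0 = 0)
(u - 1*(-1227)) - 1*1792 = (0 - 1*(-1227)) - 1*1792 = (0 + 1227) - 1792 = 1227 - 1792 = -565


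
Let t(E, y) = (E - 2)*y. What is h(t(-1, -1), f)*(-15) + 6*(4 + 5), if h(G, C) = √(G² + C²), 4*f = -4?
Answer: 54 - 15*√10 ≈ 6.5658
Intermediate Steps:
f = -1 (f = (¼)*(-4) = -1)
t(E, y) = y*(-2 + E) (t(E, y) = (-2 + E)*y = y*(-2 + E))
h(G, C) = √(C² + G²)
h(t(-1, -1), f)*(-15) + 6*(4 + 5) = √((-1)² + (-(-2 - 1))²)*(-15) + 6*(4 + 5) = √(1 + (-1*(-3))²)*(-15) + 6*9 = √(1 + 3²)*(-15) + 54 = √(1 + 9)*(-15) + 54 = √10*(-15) + 54 = -15*√10 + 54 = 54 - 15*√10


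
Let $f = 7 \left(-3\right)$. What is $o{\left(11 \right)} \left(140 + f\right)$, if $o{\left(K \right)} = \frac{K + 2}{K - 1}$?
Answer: $\frac{1547}{10} \approx 154.7$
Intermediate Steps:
$o{\left(K \right)} = \frac{2 + K}{-1 + K}$
$f = -21$
$o{\left(11 \right)} \left(140 + f\right) = \frac{2 + 11}{-1 + 11} \left(140 - 21\right) = \frac{1}{10} \cdot 13 \cdot 119 = \frac{13}{10} \cdot 119 = \frac{1547}{10}$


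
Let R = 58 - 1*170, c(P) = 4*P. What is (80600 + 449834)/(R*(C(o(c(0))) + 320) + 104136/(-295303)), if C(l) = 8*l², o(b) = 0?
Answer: -78319375751/5291881828 ≈ -14.800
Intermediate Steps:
R = -112 (R = 58 - 170 = -112)
(80600 + 449834)/(R*(C(o(c(0))) + 320) + 104136/(-295303)) = (80600 + 449834)/(-112*(8*0² + 320) + 104136/(-295303)) = 530434/(-112*(8*0 + 320) + 104136*(-1/295303)) = 530434/(-112*(0 + 320) - 104136/295303) = 530434/(-112*320 - 104136/295303) = 530434/(-35840 - 104136/295303) = 530434/(-10583763656/295303) = 530434*(-295303/10583763656) = -78319375751/5291881828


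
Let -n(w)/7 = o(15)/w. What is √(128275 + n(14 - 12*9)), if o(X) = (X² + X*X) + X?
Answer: 7*√23137630/94 ≈ 358.20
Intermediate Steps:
o(X) = X + 2*X² (o(X) = (X² + X²) + X = 2*X² + X = X + 2*X²)
n(w) = -3255/w (n(w) = -7*15*(1 + 2*15)/w = -7*15*(1 + 30)/w = -7*15*31/w = -3255/w)
√(128275 + n(14 - 12*9)) = √(128275 - 3255/(14 - 12*9)) = √(128275 - 3255/(14 - 108)) = √(128275 - 3255/(-94)) = √(128275 - 3255*(-1/94)) = √(128275 + 3255/94) = √(12061105/94) = 7*√23137630/94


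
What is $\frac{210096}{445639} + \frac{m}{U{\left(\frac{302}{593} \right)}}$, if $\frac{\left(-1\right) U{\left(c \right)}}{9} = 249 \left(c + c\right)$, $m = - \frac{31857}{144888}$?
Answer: $\frac{13737144562667437}{29132191023597216} \approx 0.47155$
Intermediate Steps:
$m = - \frac{10619}{48296}$ ($m = \left(-31857\right) \frac{1}{144888} = - \frac{10619}{48296} \approx -0.21987$)
$U{\left(c \right)} = - 4482 c$ ($U{\left(c \right)} = - 9 \cdot 249 \left(c + c\right) = - 9 \cdot 249 \cdot 2 c = - 9 \cdot 498 c = - 4482 c$)
$\frac{210096}{445639} + \frac{m}{U{\left(\frac{302}{593} \right)}} = \frac{210096}{445639} - \frac{10619}{48296 \left(- 4482 \cdot \frac{302}{593}\right)} = 210096 \cdot \frac{1}{445639} - \frac{10619}{48296 \left(- 4482 \cdot 302 \cdot \frac{1}{593}\right)} = \frac{210096}{445639} - \frac{10619}{48296 \left(\left(-4482\right) \frac{302}{593}\right)} = \frac{210096}{445639} - \frac{10619}{48296 \left(- \frac{1353564}{593}\right)} = \frac{210096}{445639} - - \frac{6297067}{65371726944} = \frac{210096}{445639} + \frac{6297067}{65371726944} = \frac{13737144562667437}{29132191023597216}$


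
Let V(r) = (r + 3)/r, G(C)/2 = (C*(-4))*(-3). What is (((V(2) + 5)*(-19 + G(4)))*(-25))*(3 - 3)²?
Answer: 0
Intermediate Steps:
G(C) = 24*C (G(C) = 2*((C*(-4))*(-3)) = 2*(-4*C*(-3)) = 2*(12*C) = 24*C)
V(r) = (3 + r)/r
(((V(2) + 5)*(-19 + G(4)))*(-25))*(3 - 3)² = ((((3 + 2)/2 + 5)*(-19 + 24*4))*(-25))*(3 - 3)² = ((((½)*5 + 5)*(-19 + 96))*(-25))*0² = (((5/2 + 5)*77)*(-25))*0 = (((15/2)*77)*(-25))*0 = ((1155/2)*(-25))*0 = -28875/2*0 = 0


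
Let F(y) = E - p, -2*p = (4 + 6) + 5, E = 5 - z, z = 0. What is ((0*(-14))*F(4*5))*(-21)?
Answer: 0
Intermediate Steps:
E = 5 (E = 5 - 1*0 = 5 + 0 = 5)
p = -15/2 (p = -((4 + 6) + 5)/2 = -(10 + 5)/2 = -1/2*15 = -15/2 ≈ -7.5000)
F(y) = 25/2 (F(y) = 5 - 1*(-15/2) = 5 + 15/2 = 25/2)
((0*(-14))*F(4*5))*(-21) = ((0*(-14))*(25/2))*(-21) = (0*(25/2))*(-21) = 0*(-21) = 0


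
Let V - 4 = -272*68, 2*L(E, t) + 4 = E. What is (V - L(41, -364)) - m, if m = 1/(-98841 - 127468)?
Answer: -8378185487/452618 ≈ -18511.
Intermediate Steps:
L(E, t) = -2 + E/2
m = -1/226309 (m = 1/(-226309) = -1/226309 ≈ -4.4187e-6)
V = -18492 (V = 4 - 272*68 = 4 - 18496 = -18492)
(V - L(41, -364)) - m = (-18492 - (-2 + (½)*41)) - 1*(-1/226309) = (-18492 - (-2 + 41/2)) + 1/226309 = (-18492 - 1*37/2) + 1/226309 = (-18492 - 37/2) + 1/226309 = -37021/2 + 1/226309 = -8378185487/452618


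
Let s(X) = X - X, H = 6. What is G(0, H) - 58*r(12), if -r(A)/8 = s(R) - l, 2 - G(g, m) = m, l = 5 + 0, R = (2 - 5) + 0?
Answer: -2324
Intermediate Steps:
R = -3 (R = -3 + 0 = -3)
s(X) = 0
l = 5
G(g, m) = 2 - m
r(A) = 40 (r(A) = -8*(0 - 1*5) = -8*(0 - 5) = -8*(-5) = 40)
G(0, H) - 58*r(12) = (2 - 1*6) - 58*40 = (2 - 6) - 2320 = -4 - 2320 = -2324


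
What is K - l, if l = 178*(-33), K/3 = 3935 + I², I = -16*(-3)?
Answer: 24591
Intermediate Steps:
I = 48
K = 18717 (K = 3*(3935 + 48²) = 3*(3935 + 2304) = 3*6239 = 18717)
l = -5874
K - l = 18717 - 1*(-5874) = 18717 + 5874 = 24591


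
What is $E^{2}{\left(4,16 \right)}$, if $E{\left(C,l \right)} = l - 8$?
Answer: $64$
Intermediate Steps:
$E{\left(C,l \right)} = -8 + l$
$E^{2}{\left(4,16 \right)} = \left(-8 + 16\right)^{2} = 8^{2} = 64$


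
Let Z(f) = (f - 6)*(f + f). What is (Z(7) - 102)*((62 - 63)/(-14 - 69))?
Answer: -88/83 ≈ -1.0602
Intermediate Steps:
Z(f) = 2*f*(-6 + f) (Z(f) = (-6 + f)*(2*f) = 2*f*(-6 + f))
(Z(7) - 102)*((62 - 63)/(-14 - 69)) = (2*7*(-6 + 7) - 102)*((62 - 63)/(-14 - 69)) = (2*7*1 - 102)*(-1/(-83)) = (14 - 102)*(-1*(-1/83)) = -88*1/83 = -88/83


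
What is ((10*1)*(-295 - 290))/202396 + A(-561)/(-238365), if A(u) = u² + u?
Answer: -2165972087/1608137418 ≈ -1.3469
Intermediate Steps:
A(u) = u + u²
((10*1)*(-295 - 290))/202396 + A(-561)/(-238365) = ((10*1)*(-295 - 290))/202396 - 561*(1 - 561)/(-238365) = (10*(-585))*(1/202396) - 561*(-560)*(-1/238365) = -5850*1/202396 + 314160*(-1/238365) = -2925/101198 - 20944/15891 = -2165972087/1608137418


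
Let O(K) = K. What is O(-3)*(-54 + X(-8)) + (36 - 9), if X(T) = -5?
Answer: 204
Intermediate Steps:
O(-3)*(-54 + X(-8)) + (36 - 9) = -3*(-54 - 5) + (36 - 9) = -3*(-59) + 27 = 177 + 27 = 204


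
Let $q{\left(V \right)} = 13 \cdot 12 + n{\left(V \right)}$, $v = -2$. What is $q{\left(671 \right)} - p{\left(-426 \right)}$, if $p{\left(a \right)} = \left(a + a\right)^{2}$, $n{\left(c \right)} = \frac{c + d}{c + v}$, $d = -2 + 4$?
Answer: $- \frac{485524739}{669} \approx -7.2575 \cdot 10^{5}$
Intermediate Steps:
$d = 2$
$n{\left(c \right)} = \frac{2 + c}{-2 + c}$ ($n{\left(c \right)} = \frac{c + 2}{c - 2} = \frac{2 + c}{-2 + c}$)
$q{\left(V \right)} = 156 + \frac{2 + V}{-2 + V}$ ($q{\left(V \right)} = 13 \cdot 12 + \frac{2 + V}{-2 + V} = 156 + \frac{2 + V}{-2 + V}$)
$p{\left(a \right)} = 4 a^{2}$ ($p{\left(a \right)} = \left(2 a\right)^{2} = 4 a^{2}$)
$q{\left(671 \right)} - p{\left(-426 \right)} = \frac{-310 + 157 \cdot 671}{-2 + 671} - 4 \left(-426\right)^{2} = \frac{-310 + 105347}{669} - 4 \cdot 181476 = \frac{1}{669} \cdot 105037 - 725904 = \frac{105037}{669} - 725904 = - \frac{485524739}{669}$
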